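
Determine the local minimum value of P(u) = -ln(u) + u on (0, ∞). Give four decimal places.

1.0000

P'(u) = -1/u + 1 = 0 gives u = 1.
P''(u) = 1/u², which is positive for u > 0, so this is a local minimum.
P(1) = -1·ln(1) + 1 ≈ 1.0000.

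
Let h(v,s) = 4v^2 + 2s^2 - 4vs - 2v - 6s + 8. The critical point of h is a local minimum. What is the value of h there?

-9/2

∂h/∂v = 8v - 4s - 2 = 0 and ∂h/∂s = -4v + 4s - 6 = 0, so (v, s) = (2, 7/2).
The Hessian has h_{vv} = 8, h_{ss} = 4, h_{vs} = -4, giving D = 16 > 0 with h_{vv} > 0, so the point is a local minimum.
h(2, 7/2) = -9/2.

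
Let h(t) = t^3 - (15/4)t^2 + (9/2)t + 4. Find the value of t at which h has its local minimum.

h'(t) = 3t^2 - (15/2)t + 9/2. Setting h'(t) = 0 gives t ∈ {1, 3/2}.
Since h''(t) = 6t - 15/2, we get h''(1) = -3/2 < 0 ⇒ local maximum; h''(3/2) = 3/2 > 0 ⇒ local minimum.
So the local minimum value is h(3/2) = 91/16.

3/2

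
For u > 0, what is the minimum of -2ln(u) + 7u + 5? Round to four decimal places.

f'(u) = -2/u + 7 = 0 gives u = 2/7.
f''(u) = 2/u², which is positive for u > 0, so this is a local minimum.
f(2/7) = -2·ln(2/7) + 2 + 5 ≈ 9.5055.

9.5055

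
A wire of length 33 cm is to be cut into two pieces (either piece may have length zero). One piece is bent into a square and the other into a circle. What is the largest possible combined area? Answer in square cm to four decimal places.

86.6599

Let x be the length used for the square. Square side x/4; circle radius (33−x)/(2π).
A(x) = (x/4)² + π·((33−x)/(2π))² = x²/16 + (33−x)²/(4π) for 0 ≤ x ≤ 33. A'(x) = x/8 − (33−x)/(2π) = 0 gives x = 4·33/(π+4) ≈ 18.4833.
A'' > 0, so the interior critical point is a minimum; the maximum is at an endpoint. A(0) = 86.6599 and A(33) = 68.0625, so the largest area is 86.6599.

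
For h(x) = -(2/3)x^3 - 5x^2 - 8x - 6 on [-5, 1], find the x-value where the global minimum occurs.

1

The derivative is -2x^2 - 10x - 8, which vanishes at x = -4 and x = -1.
Candidates: h(-5) = -23/3,  h(-4) = -34/3,  h(-1) = -7/3,  h(1) = -59/3.
So the minimum is h(1) = -59/3.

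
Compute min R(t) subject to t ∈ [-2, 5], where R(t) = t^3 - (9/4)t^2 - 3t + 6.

R'(t) = 3t^2 - (9/2)t - 3, which vanishes at t = -1/2 and t = 2.
Compare values at every candidate in [-2, 5]: R(-2) = -5, R(-1/2) = 109/16, R(2) = -1, R(5) = 239/4.
Hence the absolute minimum is -5 at t = -2.

-5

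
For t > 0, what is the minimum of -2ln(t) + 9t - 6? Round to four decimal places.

-0.9918

P'(t) = -2/t + 9 = 0 gives t = 2/9.
P''(t) = 2/t², which is positive for t > 0, so this is a local minimum.
P(2/9) = -2·ln(2/9) + 2 - 6 ≈ -0.9918.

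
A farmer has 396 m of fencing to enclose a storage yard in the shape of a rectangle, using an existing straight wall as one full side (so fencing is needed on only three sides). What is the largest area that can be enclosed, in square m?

Let the sides perpendicular to the wall have length x and the parallel side y, so 2x + y = 396 and the area is A = xy = x(396 − 2x).
A'(x) = 396 − 4x = 0 gives x = 99, and A''(x) = −4 < 0 confirms a maximum.
Then y = 396 − 2·99 = 198 and A = 19602.

19602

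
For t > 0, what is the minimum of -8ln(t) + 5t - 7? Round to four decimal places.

-2.7600

g'(t) = -8/t + 5 = 0 gives t = 8/5.
g''(t) = 8/t², which is positive for t > 0, so this is a local minimum.
g(8/5) = -8·ln(8/5) + 8 - 7 ≈ -2.7600.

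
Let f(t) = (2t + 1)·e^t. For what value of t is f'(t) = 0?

-3/2

f'(t) = 2·e^t + (2t + 1)·1·e^t = (2t + 3)·e^t. Since e^t > 0, the only critical point is t = -3/2.
f''(-3/2) has the same sign as 2 > 0, so this is a local minimum.
f(-3/2) = (-2)·e^(-3/2) ≈ -0.4463.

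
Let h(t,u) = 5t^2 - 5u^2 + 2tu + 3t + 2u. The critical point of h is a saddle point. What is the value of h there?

∂h/∂t = 10t + 2u + 3 = 0 and ∂h/∂u = 2t - 10u + 2 = 0, so (t, u) = (-17/52, 7/52).
The Hessian has h_{tt} = 10, h_{uu} = -10, h_{tu} = 2, giving D = -104 < 0, so the point is a saddle point.
h(-17/52, 7/52) = -37/104.

-37/104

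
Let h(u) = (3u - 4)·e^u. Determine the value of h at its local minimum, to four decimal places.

-4.1868

Differentiating with the product rule gives h'(u) = (3u - 1)·e^u. Since e^u > 0, the only critical point is u = 1/3.
h''(1/3) has the same sign as 3 > 0, so this is a local minimum.
h(1/3) = (-3)·e^(1/3) ≈ -4.1868.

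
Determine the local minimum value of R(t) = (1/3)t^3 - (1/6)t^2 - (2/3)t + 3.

R'(t) = t^2 - (1/3)t - 2/3 = 0 at t = -2/3, 1.
Since R''(t) = 2t - 1/3, we get R''(-2/3) = -5/3 < 0 ⇒ local maximum; R''(1) = 5/3 > 0 ⇒ local minimum.
Thus R has its local minimum at t = 1, with value 5/2.

5/2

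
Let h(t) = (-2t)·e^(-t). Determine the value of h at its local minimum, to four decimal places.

-0.7358

h'(t) = (-2)·e^(-t) + (-2t)·(-1)·e^(-t) = (2t - 2)·e^(-t). Since e^(-t) > 0, the only critical point is t = 1.
h''(1) has the same sign as 2 > 0, so this is a local minimum.
h(1) = (-2)·e^(-1) ≈ -0.7358.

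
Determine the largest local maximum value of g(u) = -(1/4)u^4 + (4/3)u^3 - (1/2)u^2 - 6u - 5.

Critical points: g'(u) = -u^3 + 4u^2 - u - 6 vanishes at u = -1, 2, 3.
Since g''(u) = -3u^2 + 8u - 1, we get g''(-1) = -12 < 0 ⇒ local maximum; g''(2) = 3 > 0 ⇒ local minimum; g''(3) = -4 < 0 ⇒ local maximum.
So the largest local maximum value is g(-1) = -13/12.

-13/12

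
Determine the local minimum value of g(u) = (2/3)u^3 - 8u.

Critical points: g'(u) = 2u^2 - 8 vanishes at u = -2, 2.
Second-derivative test with g''(u) = 4u: g''(-2) = -8 < 0 ⇒ local maximum; g''(2) = 8 > 0 ⇒ local minimum.
Thus g has its local minimum at u = 2, with value -32/3.

-32/3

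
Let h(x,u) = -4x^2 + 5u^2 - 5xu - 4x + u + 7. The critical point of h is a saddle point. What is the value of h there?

∂h/∂x = -8x - 5u - 4 = 0 and ∂h/∂u = -5x + 10u + 1 = 0, so (x, u) = (-1/3, -4/15).
The Hessian has h_{xx} = -8, h_{uu} = 10, h_{xu} = -5, giving D = -105 < 0, so the point is a saddle point.
h(-1/3, -4/15) = 113/15.

113/15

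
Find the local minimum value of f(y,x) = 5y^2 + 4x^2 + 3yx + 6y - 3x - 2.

∂f/∂y = 10y + 3x + 6 = 0 and ∂f/∂x = 3y + 8x - 3 = 0, so (y, x) = (-57/71, 48/71).
The Hessian has f_{yy} = 10, f_{xx} = 8, f_{yx} = 3, giving D = 71 > 0 with f_{yy} > 0, so the point is a local minimum.
f(-57/71, 48/71) = -385/71.

-385/71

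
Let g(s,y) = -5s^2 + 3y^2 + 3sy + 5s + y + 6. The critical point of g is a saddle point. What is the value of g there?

∂g/∂s = -10s + 3y + 5 = 0 and ∂g/∂y = 3s + 6y + 1 = 0, so (s, y) = (9/23, -25/69).
The Hessian has g_{ss} = -10, g_{yy} = 6, g_{sy} = 3, giving D = -69 < 0, so the point is a saddle point.
g(9/23, -25/69) = 469/69.

469/69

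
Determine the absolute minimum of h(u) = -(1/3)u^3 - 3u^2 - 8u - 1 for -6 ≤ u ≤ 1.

h'(u) = -u^2 - 6u - 8, which vanishes at u = -4 and u = -2.
Evaluating at the critical points and endpoints: h(-6) = 11; h(-4) = 13/3; h(-2) = 17/3; h(1) = -37/3.
The minimum over the interval is -37/3, attained at u = 1.

-37/3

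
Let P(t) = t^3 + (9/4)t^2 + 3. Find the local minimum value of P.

3

P'(t) = 3t^2 + (9/2)t. Setting P'(t) = 0 gives t ∈ {-3/2, 0}.
Second-derivative test with P''(t) = 6t + 9/2: P''(-3/2) = -9/2 < 0 ⇒ local maximum; P''(0) = 9/2 > 0 ⇒ local minimum.
So the local minimum value is P(0) = 3.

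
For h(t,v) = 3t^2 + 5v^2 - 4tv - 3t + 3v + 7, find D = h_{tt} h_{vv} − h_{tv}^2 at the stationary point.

∂h/∂t = 6t - 4v - 3 = 0 and ∂h/∂v = -4t + 10v + 3 = 0, so (t, v) = (9/22, -3/22).
The Hessian has h_{tt} = 6, h_{vv} = 10, h_{tv} = -4, giving D = 44 > 0 with h_{tt} > 0, so the point is a local minimum.
D = (6)·(10) − (-4)^2 = 44.

44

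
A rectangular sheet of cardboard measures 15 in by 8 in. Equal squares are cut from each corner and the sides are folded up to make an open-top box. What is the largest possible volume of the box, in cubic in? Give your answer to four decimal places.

With cut size x, the volume is V(x) = x(15 − 2x)(8 − 2x) for 0 < x < 4.
V'(x) = 12x^2 − 92x + 120. Setting V'(x) = 0 gives x ≈ 1.6667 (the root in (0, 4)).
V''(x) = 24x − 92 is negative there, so this is the maximum; V ≈ 90.7407.

90.7407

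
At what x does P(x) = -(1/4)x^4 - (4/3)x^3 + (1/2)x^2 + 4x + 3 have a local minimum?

Critical points: P'(x) = -x^3 - 4x^2 + x + 4 vanishes at x = -4, -1, 1.
Second-derivative test with P''(x) = -3x^2 - 8x + 1: P''(-4) = -15 < 0 ⇒ local maximum; P''(-1) = 6 > 0 ⇒ local minimum; P''(1) = -10 < 0 ⇒ local maximum.
The local minimum is P(-1) = 7/12.

-1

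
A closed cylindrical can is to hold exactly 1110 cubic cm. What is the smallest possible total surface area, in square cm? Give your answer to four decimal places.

593.4669

With radius r and height h, πr²h = 1110 so h = 1110/(πr²), and S(r) = 2πr² + 2πrh = 2πr² + 2·1110/r.
S'(r) = 4πr − 2·1110/r² = 0 ⇒ r³ = 1110/(2π), so r ≈ 5.6111 and h = 2r ≈ 11.2222.
S''(r) = 4π + 4·1110/r³ > 0, so this is the minimum; S ≈ 593.4669.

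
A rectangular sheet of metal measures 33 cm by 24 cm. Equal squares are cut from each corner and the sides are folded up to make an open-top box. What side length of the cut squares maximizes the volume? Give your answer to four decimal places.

With cut size x, the volume is V(x) = x(33 − 2x)(24 − 2x) for 0 < x < 12.
V'(x) = 12x^2 − 228x + 792. Setting V'(x) = 0 gives x ≈ 4.5756 (the root in (0, 12)).
V''(x) = 24x − 228 is negative there, so this is the maximum; V ≈ 1620.3392.

4.5756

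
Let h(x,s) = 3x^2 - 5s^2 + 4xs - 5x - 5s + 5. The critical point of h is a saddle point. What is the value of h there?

∂h/∂x = 6x + 4s - 5 = 0 and ∂h/∂s = 4x - 10s - 5 = 0, so (x, s) = (35/38, -5/38).
The Hessian has h_{xx} = 6, h_{ss} = -10, h_{xs} = 4, giving D = -76 < 0, so the point is a saddle point.
h(35/38, -5/38) = 115/38.

115/38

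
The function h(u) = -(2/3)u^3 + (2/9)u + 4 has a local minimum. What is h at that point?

320/81

Critical points: h'(u) = -2u^2 + 2/9 vanishes at u = -1/3, 1/3.
Second-derivative test with h''(u) = -4u: h''(-1/3) = 4/3 > 0 ⇒ local minimum; h''(1/3) = -4/3 < 0 ⇒ local maximum.
Thus h has its local minimum at u = -1/3, with value 320/81.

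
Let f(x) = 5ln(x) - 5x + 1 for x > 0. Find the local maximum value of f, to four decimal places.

-4.0000

f'(x) = 5/x − 5 = 0 gives x = 1.
f''(x) = -5/x², which is negative for x > 0, so this is a local maximum.
f(1) = 5·ln(1) - 5 + 1 ≈ -4.0000.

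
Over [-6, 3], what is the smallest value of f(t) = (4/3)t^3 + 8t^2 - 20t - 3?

Differentiating, f'(t) = 4t^2 + 16t - 20; which vanishes at t = -5 and t = 1.
Candidates: f(-6) = 117; f(-5) = 391/3; f(1) = -41/3; f(3) = 45.
The minimum over the interval is -41/3, attained at t = 1.

-41/3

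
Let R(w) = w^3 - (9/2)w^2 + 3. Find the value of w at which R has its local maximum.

0

R'(w) = 3w^2 - 9w. Setting R'(w) = 0 gives w ∈ {0, 3}.
Since R''(w) = 6w - 9, we get R''(0) = -9 < 0 ⇒ local maximum; R''(3) = 9 > 0 ⇒ local minimum.
Thus R has its local maximum at w = 0, with value 3.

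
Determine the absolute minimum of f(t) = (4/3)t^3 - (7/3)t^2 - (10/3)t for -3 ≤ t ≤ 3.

-47

f'(t) = 4t^2 - (14/3)t - 10/3, which vanishes at t = -1/2 and t = 5/3.
Candidates: f(-3) = -47; f(-1/2) = 11/12; f(5/3) = -475/81; f(3) = 5.
So the minimum is f(-3) = -47.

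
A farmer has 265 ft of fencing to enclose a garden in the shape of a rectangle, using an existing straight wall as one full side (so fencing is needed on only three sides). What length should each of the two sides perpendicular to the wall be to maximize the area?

Let the sides perpendicular to the wall have length x and the parallel side y, so 2x + y = 265 and the area is A = xy = x(265 − 2x).
A'(x) = 265 − 4x = 0 gives x = 265/4, and A''(x) = −4 < 0 confirms a maximum.
Then y = 265 − 2·265/4 = 265/2 and A = 70225/8.

265/4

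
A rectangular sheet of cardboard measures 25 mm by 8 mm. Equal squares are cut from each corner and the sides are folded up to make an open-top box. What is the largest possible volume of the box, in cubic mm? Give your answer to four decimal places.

169.4972

With cut size x, the volume is V(x) = x(25 − 2x)(8 − 2x) for 0 < x < 4.
V'(x) = 12x^2 − 132x + 200. Setting V'(x) = 0 gives x ≈ 1.8144 (the root in (0, 4)).
V''(x) = 24x − 132 is negative there, so this is the maximum; V ≈ 169.4972.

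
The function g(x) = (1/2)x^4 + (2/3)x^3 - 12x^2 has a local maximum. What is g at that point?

g'(x) = 2x^3 + 2x^2 - 24x = 0 at x = -4, 0, 3.
g''(x) = 6x^2 + 4x - 24. g''(-4) = 56 > 0 ⇒ local minimum; g''(0) = -24 < 0 ⇒ local maximum; g''(3) = 42 > 0 ⇒ local minimum.
The local maximum is g(0) = 0.

0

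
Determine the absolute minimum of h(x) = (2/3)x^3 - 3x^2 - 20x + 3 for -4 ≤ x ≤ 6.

h'(x) = 2x^2 - 6x - 20, which vanishes at x = -2 and x = 5.
Evaluating at the critical points and endpoints: h(-4) = -23/3,  h(-2) = 77/3,  h(5) = -266/3,  h(6) = -81.
Hence the absolute minimum is -266/3 at x = 5.

-266/3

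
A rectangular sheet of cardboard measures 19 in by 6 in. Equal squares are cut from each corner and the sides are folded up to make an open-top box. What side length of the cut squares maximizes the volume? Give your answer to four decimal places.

With cut size x, the volume is V(x) = x(19 − 2x)(6 − 2x) for 0 < x < 3.
V'(x) = 12x^2 − 100x + 114. Setting V'(x) = 0 gives x ≈ 1.3629 (the root in (0, 3)).
V''(x) = 24x − 100 is negative there, so this is the maximum; V ≈ 72.6221.

1.3629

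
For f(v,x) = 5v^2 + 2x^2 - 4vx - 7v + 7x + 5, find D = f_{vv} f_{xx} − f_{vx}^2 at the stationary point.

∂f/∂v = 10v - 4x - 7 = 0 and ∂f/∂x = -4v + 4x + 7 = 0, so (v, x) = (0, -7/4).
The Hessian has f_{vv} = 10, f_{xx} = 4, f_{vx} = -4, giving D = 24 > 0 with f_{vv} > 0, so the point is a local minimum.
D = (10)·(4) − (-4)^2 = 24.

24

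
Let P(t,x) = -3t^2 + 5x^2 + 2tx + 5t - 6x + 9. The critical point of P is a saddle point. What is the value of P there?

∂P/∂t = -6t + 2x + 5 = 0 and ∂P/∂x = 2t + 10x - 6 = 0, so (t, x) = (31/32, 13/32).
The Hessian has P_{tt} = -6, P_{xx} = 10, P_{tx} = 2, giving D = -64 < 0, so the point is a saddle point.
P(31/32, 13/32) = 653/64.

653/64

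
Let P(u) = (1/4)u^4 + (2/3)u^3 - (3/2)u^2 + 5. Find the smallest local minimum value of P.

-25/4

P'(u) = u^3 + 2u^2 - 3u = 0 at u = -3, 0, 1.
Since P''(u) = 3u^2 + 4u - 3, we get P''(-3) = 12 > 0 ⇒ local minimum; P''(0) = -3 < 0 ⇒ local maximum; P''(1) = 4 > 0 ⇒ local minimum.
So the smallest local minimum value is P(-3) = -25/4.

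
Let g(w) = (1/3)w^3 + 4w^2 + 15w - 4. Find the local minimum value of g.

g'(w) = w^2 + 8w + 15 = 0 at w = -5, -3.
g''(w) = 2w + 8. g''(-5) = -2 < 0 ⇒ local maximum; g''(-3) = 2 > 0 ⇒ local minimum.
The local minimum is g(-3) = -22.

-22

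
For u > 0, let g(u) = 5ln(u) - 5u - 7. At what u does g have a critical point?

1

g'(u) = 5/u − 5 = 0 gives u = 1.
g''(u) = -5/u², which is negative for u > 0, so this is a local maximum.
g(1) = 5·ln(1) - 5 - 7 ≈ -12.0000.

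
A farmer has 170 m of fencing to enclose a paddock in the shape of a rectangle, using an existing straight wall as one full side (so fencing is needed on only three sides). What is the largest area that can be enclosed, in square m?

Let the sides perpendicular to the wall have length x and the parallel side y, so 2x + y = 170 and the area is A = xy = x(170 − 2x).
A'(x) = 170 − 4x = 0 gives x = 85/2, and A''(x) = −4 < 0 confirms a maximum.
Then y = 170 − 2·85/2 = 85 and A = 7225/2.

7225/2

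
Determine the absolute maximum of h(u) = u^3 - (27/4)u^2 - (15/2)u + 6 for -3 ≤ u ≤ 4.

127/16

Differentiating, h'(u) = 3u^2 - (27/2)u - 15/2; whose only zero in [-3, 4] is u = -1/2.
Evaluating at the critical points and endpoints: h(-3) = -237/4, h(-1/2) = 127/16, h(4) = -68.
So the maximum is h(-1/2) = 127/16.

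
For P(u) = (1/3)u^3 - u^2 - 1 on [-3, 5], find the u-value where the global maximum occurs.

5

P'(u) = u^2 - 2u, which vanishes at u = 0 and u = 2.
Compare values at every candidate in [-3, 5]: P(-3) = -19; P(0) = -1; P(2) = -7/3; P(5) = 47/3.
So the maximum is P(5) = 47/3.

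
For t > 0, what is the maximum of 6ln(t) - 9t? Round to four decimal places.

-8.4328

h'(t) = 6/t − 9 = 0 gives t = 2/3.
h''(t) = -6/t², which is negative for t > 0, so this is a local maximum.
h(2/3) = 6·ln(2/3) - 6 ≈ -8.4328.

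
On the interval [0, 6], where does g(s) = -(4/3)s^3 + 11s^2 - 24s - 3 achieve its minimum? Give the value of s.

6

g'(s) = -4s^2 + 22s - 24, which vanishes at s = 3/2 and s = 4.
Evaluating at the critical points and endpoints: g(0) = -3; g(3/2) = -75/4; g(4) = -25/3; g(6) = -39.
The minimum over the interval is -39, attained at s = 6.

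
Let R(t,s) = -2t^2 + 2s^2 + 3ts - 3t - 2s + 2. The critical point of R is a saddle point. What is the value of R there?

∂R/∂t = -4t + 3s - 3 = 0 and ∂R/∂s = 3t + 4s - 2 = 0, so (t, s) = (-6/25, 17/25).
The Hessian has R_{tt} = -4, R_{ss} = 4, R_{ts} = 3, giving D = -25 < 0, so the point is a saddle point.
R(-6/25, 17/25) = 42/25.

42/25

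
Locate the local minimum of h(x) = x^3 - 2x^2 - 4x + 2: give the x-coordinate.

h'(x) = 3x^2 - 4x - 4. Setting h'(x) = 0 gives x ∈ {-2/3, 2}.
Second-derivative test with h''(x) = 6x - 4: h''(-2/3) = -8 < 0 ⇒ local maximum; h''(2) = 8 > 0 ⇒ local minimum.
Thus h has its local minimum at x = 2, with value -6.

2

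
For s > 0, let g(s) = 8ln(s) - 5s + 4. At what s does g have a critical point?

8/5

g'(s) = 8/s − 5 = 0 gives s = 8/5.
g''(s) = -8/s², which is negative for s > 0, so this is a local maximum.
g(8/5) = 8·ln(8/5) - 8 + 4 ≈ -0.2400.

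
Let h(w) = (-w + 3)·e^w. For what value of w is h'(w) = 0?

2

Differentiating with the product rule gives h'(w) = (-w + 2)·e^w. Since e^w > 0, the only critical point is w = 2.
h''(2) has the same sign as -1 < 0, so this is a local maximum.
h(2) = (1)·e^(2) ≈ 7.3891.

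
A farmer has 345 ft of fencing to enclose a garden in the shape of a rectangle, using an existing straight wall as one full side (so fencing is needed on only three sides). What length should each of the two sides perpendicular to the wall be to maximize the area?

345/4

Let the sides perpendicular to the wall have length x and the parallel side y, so 2x + y = 345 and the area is A = xy = x(345 − 2x).
A'(x) = 345 − 4x = 0 gives x = 345/4, and A''(x) = −4 < 0 confirms a maximum.
Then y = 345 − 2·345/4 = 345/2 and A = 119025/8.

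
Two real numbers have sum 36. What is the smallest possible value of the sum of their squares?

648

With a + b = 36, a^2 + b^2 = a^2 + (36 − a)^2.
The derivative 2a − 2(36 − a) = 4a − 72 vanishes at a = 18; second derivative 4 > 0, a minimum.
The minimum is 2·(18)^2 = 648.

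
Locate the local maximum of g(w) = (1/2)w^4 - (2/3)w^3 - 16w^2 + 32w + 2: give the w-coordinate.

g'(w) = 2w^3 - 2w^2 - 32w + 32 = 0 at w = -4, 1, 4.
Since g''(w) = 6w^2 - 4w - 32, we get g''(-4) = 80 > 0 ⇒ local minimum; g''(1) = -30 < 0 ⇒ local maximum; g''(4) = 48 > 0 ⇒ local minimum.
Thus g has its local maximum at w = 1, with value 107/6.

1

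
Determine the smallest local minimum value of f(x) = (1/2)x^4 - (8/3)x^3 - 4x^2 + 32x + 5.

-137/3

Critical points: f'(x) = 2x^3 - 8x^2 - 8x + 32 vanishes at x = -2, 2, 4.
f''(x) = 6x^2 - 16x - 8. f''(-2) = 48 > 0 ⇒ local minimum; f''(2) = -16 < 0 ⇒ local maximum; f''(4) = 24 > 0 ⇒ local minimum.
So the smallest local minimum value is f(-2) = -137/3.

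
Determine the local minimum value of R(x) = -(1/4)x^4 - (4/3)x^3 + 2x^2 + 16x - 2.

-58/3

Critical points: R'(x) = -x^3 - 4x^2 + 4x + 16 vanishes at x = -4, -2, 2.
Second-derivative test with R''(x) = -3x^2 - 8x + 4: R''(-4) = -12 < 0 ⇒ local maximum; R''(-2) = 8 > 0 ⇒ local minimum; R''(2) = -24 < 0 ⇒ local maximum.
The local minimum is R(-2) = -58/3.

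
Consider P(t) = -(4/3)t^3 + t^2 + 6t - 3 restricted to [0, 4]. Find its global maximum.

Differentiating, P'(t) = -4t^2 + 2t + 6; whose only zero in [0, 4] is t = 3/2.
Compare values at every candidate in [0, 4]: P(0) = -3, P(3/2) = 15/4, P(4) = -145/3.
The maximum over the interval is 15/4, attained at t = 3/2.

15/4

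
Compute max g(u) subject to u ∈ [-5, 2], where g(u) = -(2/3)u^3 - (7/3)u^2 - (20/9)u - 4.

289/9

Differentiating, g'(u) = -2u^2 - (14/3)u - 20/9; which vanishes at u = -5/3 and u = -2/3.
Candidates: g(-5) = 289/9,  g(-5/3) = -299/81,  g(-2/3) = -272/81,  g(2) = -208/9.
Hence the absolute maximum is 289/9 at u = -5.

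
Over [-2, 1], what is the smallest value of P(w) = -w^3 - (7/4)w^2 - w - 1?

-19/4

The derivative is -3w^2 - (7/2)w - 1, which vanishes at w = -2/3 and w = -1/2.
Evaluating at the critical points and endpoints: P(-2) = 2; P(-2/3) = -22/27; P(-1/2) = -13/16; P(1) = -19/4.
So the minimum is P(1) = -19/4.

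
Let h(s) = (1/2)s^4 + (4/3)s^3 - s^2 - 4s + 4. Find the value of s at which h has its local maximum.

-1

h'(s) = 2s^3 + 4s^2 - 2s - 4. Setting h'(s) = 0 gives s ∈ {-2, -1, 1}.
h''(s) = 6s^2 + 8s - 2. h''(-2) = 6 > 0 ⇒ local minimum; h''(-1) = -4 < 0 ⇒ local maximum; h''(1) = 12 > 0 ⇒ local minimum.
The local maximum is h(-1) = 37/6.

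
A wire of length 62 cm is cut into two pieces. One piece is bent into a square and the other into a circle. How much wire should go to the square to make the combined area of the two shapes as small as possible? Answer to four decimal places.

34.7261

Let x be the length used for the square. Square side x/4; circle radius (62−x)/(2π).
A(x) = (x/4)² + π·((62−x)/(2π))² = x²/16 + (62−x)²/(4π) for 0 ≤ x ≤ 62. A'(x) = x/8 − (62−x)/(2π) = 0 gives x = 4·62/(π+4) ≈ 34.7261.
A'' = 1/8 + 1/(2π) > 0, so this gives the minimum combined area; x ≈ 34.7261 cm to the square.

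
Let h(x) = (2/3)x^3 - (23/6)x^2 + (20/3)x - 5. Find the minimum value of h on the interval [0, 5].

h'(x) = 2x^2 - (23/3)x + 20/3, which vanishes at x = 4/3 and x = 5/2.
Evaluating at the critical points and endpoints: h(0) = -5,  h(4/3) = -109/81,  h(5/2) = -15/8,  h(5) = 95/6.
Hence the absolute minimum is -5 at x = 0.

-5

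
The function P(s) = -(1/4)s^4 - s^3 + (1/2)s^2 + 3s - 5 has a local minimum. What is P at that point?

P'(s) = -s^3 - 3s^2 + s + 3. Setting P'(s) = 0 gives s ∈ {-3, -1, 1}.
P''(s) = -3s^2 - 6s + 1. P''(-3) = -8 < 0 ⇒ local maximum; P''(-1) = 4 > 0 ⇒ local minimum; P''(1) = -8 < 0 ⇒ local maximum.
So the local minimum value is P(-1) = -27/4.

-27/4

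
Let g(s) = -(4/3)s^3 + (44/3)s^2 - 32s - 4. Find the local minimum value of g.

g'(s) = -4s^2 + (88/3)s - 32 = 0 at s = 4/3, 6.
Second-derivative test with g''(s) = -8s + 88/3: g''(4/3) = 56/3 > 0 ⇒ local minimum; g''(6) = -56/3 < 0 ⇒ local maximum.
Thus g has its local minimum at s = 4/3, with value -1924/81.

-1924/81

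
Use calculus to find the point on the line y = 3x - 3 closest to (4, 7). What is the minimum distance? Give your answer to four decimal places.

Minimize D(x)^2 = (x - 4)^2 + (3x - 10)^2.
d/dx[D^2] = 2(x - 4) + 2·3·(3x - 10) = 0 ⇒ x = 17/5.
Then y = 36/5 and the distance is √(2/5) ≈ 0.6325.

0.6325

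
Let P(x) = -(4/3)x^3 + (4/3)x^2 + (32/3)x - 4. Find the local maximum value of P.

P'(x) = -4x^2 + (8/3)x + 32/3 = 0 at x = -4/3, 2.
Second-derivative test with P''(x) = -8x + 8/3: P''(-4/3) = 40/3 > 0 ⇒ local minimum; P''(2) = -40/3 < 0 ⇒ local maximum.
So the local maximum value is P(2) = 12.

12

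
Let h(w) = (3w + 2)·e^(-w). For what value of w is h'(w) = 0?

Differentiating with the product rule gives h'(w) = (-3w + 1)·e^(-w). Since e^(-w) > 0, the only critical point is w = 1/3.
h''(1/3) has the same sign as -3 < 0, so this is a local maximum.
h(1/3) = (3)·e^(-1/3) ≈ 2.1496.

1/3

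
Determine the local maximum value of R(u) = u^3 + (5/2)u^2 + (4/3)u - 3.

R'(u) = 3u^2 + 5u + 4/3 = 0 at u = -4/3, -1/3.
Since R''(u) = 6u + 5, we get R''(-4/3) = -3 < 0 ⇒ local maximum; R''(-1/3) = 3 > 0 ⇒ local minimum.
So the local maximum value is R(-4/3) = -73/27.

-73/27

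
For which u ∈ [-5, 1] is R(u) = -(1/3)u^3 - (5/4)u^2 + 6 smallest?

The derivative is -u^2 - (5/2)u, which vanishes at u = -5/2 and u = 0.
Evaluating at the critical points and endpoints: R(-5) = 197/12; R(-5/2) = 163/48; R(0) = 6; R(1) = 53/12.
The minimum over the interval is 163/48, attained at u = -5/2.

-5/2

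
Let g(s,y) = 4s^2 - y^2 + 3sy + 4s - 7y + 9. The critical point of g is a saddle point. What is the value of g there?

∂g/∂s = 8s + 3y + 4 = 0 and ∂g/∂y = 3s - 2y - 7 = 0, so (s, y) = (13/25, -68/25).
The Hessian has g_{ss} = 8, g_{yy} = -2, g_{sy} = 3, giving D = -25 < 0, so the point is a saddle point.
g(13/25, -68/25) = 489/25.

489/25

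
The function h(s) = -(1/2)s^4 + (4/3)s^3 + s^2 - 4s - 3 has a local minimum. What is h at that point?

Critical points: h'(s) = -2s^3 + 4s^2 + 2s - 4 vanishes at s = -1, 1, 2.
Second-derivative test with h''(s) = -6s^2 + 8s + 2: h''(-1) = -12 < 0 ⇒ local maximum; h''(1) = 4 > 0 ⇒ local minimum; h''(2) = -6 < 0 ⇒ local maximum.
Thus h has its local minimum at s = 1, with value -31/6.

-31/6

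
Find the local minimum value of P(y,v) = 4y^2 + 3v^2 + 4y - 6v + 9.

5

∂P/∂y = 8y + 4 = 0 and ∂P/∂v = 6v - 6 = 0, so (y, v) = (-1/2, 1).
The Hessian has P_{yy} = 8, P_{vv} = 6, P_{yv} = 0, giving D = 48 > 0 with P_{yy} > 0, so the point is a local minimum.
P(-1/2, 1) = 5.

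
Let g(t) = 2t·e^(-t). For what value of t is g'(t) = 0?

g'(t) = 2·e^(-t) + (2t)·(-1)·e^(-t) = (-2t + 2)·e^(-t). Since e^(-t) > 0, the only critical point is t = 1.
g''(1) has the same sign as -2 < 0, so this is a local maximum.
g(1) = (2)·e^(-1) ≈ 0.7358.

1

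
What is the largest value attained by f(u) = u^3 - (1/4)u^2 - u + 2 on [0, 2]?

Differentiating, f'(u) = 3u^2 - (1/2)u - 1; whose only zero in [0, 2] is u = 2/3.
Candidates: f(0) = 2, f(2/3) = 41/27, f(2) = 7.
So the maximum is f(2) = 7.

7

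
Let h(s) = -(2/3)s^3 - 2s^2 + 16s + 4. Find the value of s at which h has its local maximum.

2

Critical points: h'(s) = -2s^2 - 4s + 16 vanishes at s = -4, 2.
h''(s) = -4s - 4. h''(-4) = 12 > 0 ⇒ local minimum; h''(2) = -12 < 0 ⇒ local maximum.
Thus h has its local maximum at s = 2, with value 68/3.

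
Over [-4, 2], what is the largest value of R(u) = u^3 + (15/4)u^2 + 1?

24

Differentiating, R'(u) = 3u^2 + (15/2)u; which vanishes at u = -5/2 and u = 0.
Candidates: R(-4) = -3,  R(-5/2) = 141/16,  R(0) = 1,  R(2) = 24.
Hence the absolute maximum is 24 at u = 2.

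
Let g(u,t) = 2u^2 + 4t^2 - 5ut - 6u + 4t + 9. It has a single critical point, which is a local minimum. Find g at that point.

1

∂g/∂u = 4u - 5t - 6 = 0 and ∂g/∂t = -5u + 8t + 4 = 0, so (u, t) = (4, 2).
The Hessian has g_{uu} = 4, g_{tt} = 8, g_{ut} = -5, giving D = 7 > 0 with g_{uu} > 0, so the point is a local minimum.
g(4, 2) = 1.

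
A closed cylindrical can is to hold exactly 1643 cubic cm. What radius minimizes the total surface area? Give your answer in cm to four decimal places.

6.3947

With radius r and height h, πr²h = 1643 so h = 1643/(πr²), and S(r) = 2πr² + 2πrh = 2πr² + 2·1643/r.
S'(r) = 4πr − 2·1643/r² = 0 ⇒ r³ = 1643/(2π), so r ≈ 6.3947 and h = 2r ≈ 12.7894.
S''(r) = 4π + 4·1643/r³ > 0, so this is the minimum; S ≈ 770.7962.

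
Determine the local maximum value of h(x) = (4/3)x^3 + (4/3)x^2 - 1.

h'(x) = 4x^2 + (8/3)x = 0 at x = -2/3, 0.
Since h''(x) = 8x + 8/3, we get h''(-2/3) = -8/3 < 0 ⇒ local maximum; h''(0) = 8/3 > 0 ⇒ local minimum.
Thus h has its local maximum at x = -2/3, with value -65/81.

-65/81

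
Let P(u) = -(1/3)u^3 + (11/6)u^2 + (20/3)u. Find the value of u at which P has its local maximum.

5

P'(u) = -u^2 + (11/3)u + 20/3 = 0 at u = -4/3, 5.
Since P''(u) = -2u + 11/3, we get P''(-4/3) = 19/3 > 0 ⇒ local minimum; P''(5) = -19/3 < 0 ⇒ local maximum.
Thus P has its local maximum at u = 5, with value 75/2.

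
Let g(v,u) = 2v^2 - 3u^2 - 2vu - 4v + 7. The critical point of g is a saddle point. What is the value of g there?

∂g/∂v = 4v - 2u - 4 = 0 and ∂g/∂u = -2v - 6u = 0, so (v, u) = (6/7, -2/7).
The Hessian has g_{vv} = 4, g_{uu} = -6, g_{vu} = -2, giving D = -28 < 0, so the point is a saddle point.
g(6/7, -2/7) = 37/7.

37/7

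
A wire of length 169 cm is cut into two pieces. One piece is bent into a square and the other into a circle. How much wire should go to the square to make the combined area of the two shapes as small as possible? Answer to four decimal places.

94.6568

Let x be the length used for the square. Square side x/4; circle radius (169−x)/(2π).
A(x) = (x/4)² + π·((169−x)/(2π))² = x²/16 + (169−x)²/(4π) for 0 ≤ x ≤ 169. A'(x) = x/8 − (169−x)/(2π) = 0 gives x = 4·169/(π+4) ≈ 94.6568.
A'' = 1/8 + 1/(2π) > 0, so this gives the minimum combined area; x ≈ 94.6568 cm to the square.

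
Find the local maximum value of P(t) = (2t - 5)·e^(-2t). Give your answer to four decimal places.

P'(t) = 2·e^(-2t) + (2t - 5)·(-2)·e^(-2t) = (-4t + 12)·e^(-2t). Since e^(-2t) > 0, the only critical point is t = 3.
P''(3) has the same sign as -4 < 0, so this is a local maximum.
P(3) = (1)·e^(-6) ≈ 0.0025.

0.0025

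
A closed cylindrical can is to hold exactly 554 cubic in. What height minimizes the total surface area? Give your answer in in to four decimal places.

With radius r and height h, πr²h = 554 so h = 554/(πr²), and S(r) = 2πr² + 2πrh = 2πr² + 2·554/r.
S'(r) = 4πr − 2·554/r² = 0 ⇒ r³ = 554/(2π), so r ≈ 4.4509 and h = 2r ≈ 8.9017.
S''(r) = 4π + 4·554/r³ > 0, so this is the minimum; S ≈ 373.4115.

8.9017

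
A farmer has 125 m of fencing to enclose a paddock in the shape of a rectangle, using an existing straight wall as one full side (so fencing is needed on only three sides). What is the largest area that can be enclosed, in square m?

15625/8

Let the sides perpendicular to the wall have length x and the parallel side y, so 2x + y = 125 and the area is A = xy = x(125 − 2x).
A'(x) = 125 − 4x = 0 gives x = 125/4, and A''(x) = −4 < 0 confirms a maximum.
Then y = 125 − 2·125/4 = 125/2 and A = 15625/8.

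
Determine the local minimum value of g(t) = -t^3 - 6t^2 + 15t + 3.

Critical points: g'(t) = -3t^2 - 12t + 15 vanishes at t = -5, 1.
Second-derivative test with g''(t) = -6t - 12: g''(-5) = 18 > 0 ⇒ local minimum; g''(1) = -18 < 0 ⇒ local maximum.
So the local minimum value is g(-5) = -97.

-97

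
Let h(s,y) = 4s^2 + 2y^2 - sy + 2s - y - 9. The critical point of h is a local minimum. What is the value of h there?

-289/31

∂h/∂s = 8s - y + 2 = 0 and ∂h/∂y = -s + 4y - 1 = 0, so (s, y) = (-7/31, 6/31).
The Hessian has h_{ss} = 8, h_{yy} = 4, h_{sy} = -1, giving D = 31 > 0 with h_{ss} > 0, so the point is a local minimum.
h(-7/31, 6/31) = -289/31.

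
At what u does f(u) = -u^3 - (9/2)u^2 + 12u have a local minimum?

Critical points: f'(u) = -3u^2 - 9u + 12 vanishes at u = -4, 1.
f''(u) = -6u - 9. f''(-4) = 15 > 0 ⇒ local minimum; f''(1) = -15 < 0 ⇒ local maximum.
The local minimum is f(-4) = -56.

-4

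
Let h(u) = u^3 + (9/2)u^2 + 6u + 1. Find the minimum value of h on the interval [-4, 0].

Differentiating, h'(u) = 3u^2 + 9u + 6; which vanishes at u = -2 and u = -1.
Compare values at every candidate in [-4, 0]: h(-4) = -15,  h(-2) = -1,  h(-1) = -3/2,  h(0) = 1.
Hence the absolute minimum is -15 at u = -4.

-15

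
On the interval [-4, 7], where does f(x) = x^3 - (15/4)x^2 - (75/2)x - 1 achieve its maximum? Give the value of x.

-5/2

f'(x) = 3x^2 - (15/2)x - 75/2, which vanishes at x = -5/2 and x = 5.
Compare values at every candidate in [-4, 7]: f(-4) = 25,  f(-5/2) = 859/16,  f(5) = -629/4,  f(7) = -417/4.
So the maximum is f(-5/2) = 859/16.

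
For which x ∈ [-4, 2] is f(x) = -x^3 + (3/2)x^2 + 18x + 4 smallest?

The derivative is -3x^2 + 3x + 18, whose only zero in [-4, 2] is x = -2.
Evaluating at the critical points and endpoints: f(-4) = 20, f(-2) = -18, f(2) = 38.
The minimum over the interval is -18, attained at x = -2.

-2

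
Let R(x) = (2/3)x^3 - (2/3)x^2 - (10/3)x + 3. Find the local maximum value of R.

5

R'(x) = 2x^2 - (4/3)x - 10/3. Setting R'(x) = 0 gives x ∈ {-1, 5/3}.
Since R''(x) = 4x - 4/3, we get R''(-1) = -16/3 < 0 ⇒ local maximum; R''(5/3) = 16/3 > 0 ⇒ local minimum.
The local maximum is R(-1) = 5.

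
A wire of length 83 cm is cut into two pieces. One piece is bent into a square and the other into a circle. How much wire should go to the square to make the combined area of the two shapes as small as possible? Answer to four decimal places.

46.4882

Let x be the length used for the square. Square side x/4; circle radius (83−x)/(2π).
A(x) = (x/4)² + π·((83−x)/(2π))² = x²/16 + (83−x)²/(4π) for 0 ≤ x ≤ 83. A'(x) = x/8 − (83−x)/(2π) = 0 gives x = 4·83/(π+4) ≈ 46.4882.
A'' = 1/8 + 1/(2π) > 0, so this gives the minimum combined area; x ≈ 46.4882 cm to the square.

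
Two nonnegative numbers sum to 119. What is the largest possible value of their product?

14161/4

With x + y = 119, the product is P(x) = x(119 − x).
P'(x) = 119 − 2x = 0 gives x = 119/2; P'' = −2 < 0, so this is the maximum.
P = 119/2·119/2 = 14161/4.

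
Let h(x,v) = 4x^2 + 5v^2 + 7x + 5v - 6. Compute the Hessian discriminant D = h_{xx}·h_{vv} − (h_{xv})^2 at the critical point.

∂h/∂x = 8x + 7 = 0 and ∂h/∂v = 10v + 5 = 0, so (x, v) = (-7/8, -1/2).
The Hessian has h_{xx} = 8, h_{vv} = 10, h_{xv} = 0, giving D = 80 > 0 with h_{xx} > 0, so the point is a local minimum.
D = (8)·(10) − (0)^2 = 80.

80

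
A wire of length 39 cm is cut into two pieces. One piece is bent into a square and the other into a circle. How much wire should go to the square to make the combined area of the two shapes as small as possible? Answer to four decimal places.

21.8439

Let x be the length used for the square. Square side x/4; circle radius (39−x)/(2π).
A(x) = (x/4)² + π·((39−x)/(2π))² = x²/16 + (39−x)²/(4π) for 0 ≤ x ≤ 39. A'(x) = x/8 − (39−x)/(2π) = 0 gives x = 4·39/(π+4) ≈ 21.8439.
A'' = 1/8 + 1/(2π) > 0, so this gives the minimum combined area; x ≈ 21.8439 cm to the square.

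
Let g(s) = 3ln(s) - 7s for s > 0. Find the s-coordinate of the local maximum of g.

g'(s) = 3/s − 7 = 0 gives s = 3/7.
g''(s) = -3/s², which is negative for s > 0, so this is a local maximum.
g(3/7) = 3·ln(3/7) - 3 ≈ -5.5419.

3/7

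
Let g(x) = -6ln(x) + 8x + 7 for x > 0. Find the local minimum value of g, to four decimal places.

g'(x) = -6/x + 8 = 0 gives x = 3/4.
g''(x) = 6/x², which is positive for x > 0, so this is a local minimum.
g(3/4) = -6·ln(3/4) + 6 + 7 ≈ 14.7261.

14.7261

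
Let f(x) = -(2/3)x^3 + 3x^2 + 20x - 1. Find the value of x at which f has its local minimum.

f'(x) = -2x^2 + 6x + 20. Setting f'(x) = 0 gives x ∈ {-2, 5}.
Second-derivative test with f''(x) = -4x + 6: f''(-2) = 14 > 0 ⇒ local minimum; f''(5) = -14 < 0 ⇒ local maximum.
So the local minimum value is f(-2) = -71/3.

-2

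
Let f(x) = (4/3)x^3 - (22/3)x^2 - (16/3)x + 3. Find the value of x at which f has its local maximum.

f'(x) = 4x^2 - (44/3)x - 16/3 = 0 at x = -1/3, 4.
Since f''(x) = 8x - 44/3, we get f''(-1/3) = -52/3 < 0 ⇒ local maximum; f''(4) = 52/3 > 0 ⇒ local minimum.
So the local maximum value is f(-1/3) = 317/81.

-1/3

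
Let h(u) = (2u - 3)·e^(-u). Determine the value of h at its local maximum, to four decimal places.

0.1642

h'(u) = 2·e^(-u) + (2u - 3)·(-1)·e^(-u) = (-2u + 5)·e^(-u). Since e^(-u) > 0, the only critical point is u = 5/2.
h''(5/2) has the same sign as -2 < 0, so this is a local maximum.
h(5/2) = (2)·e^(-5/2) ≈ 0.1642.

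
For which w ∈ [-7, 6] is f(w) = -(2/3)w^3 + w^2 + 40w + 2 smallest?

-4

f'(w) = -2w^2 + 2w + 40, which vanishes at w = -4 and w = 5.
Compare values at every candidate in [-7, 6]: f(-7) = -1/3; f(-4) = -298/3; f(5) = 431/3; f(6) = 134.
The minimum over the interval is -298/3, attained at w = -4.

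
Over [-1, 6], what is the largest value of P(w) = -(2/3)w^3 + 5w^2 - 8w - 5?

The derivative is -2w^2 + 10w - 8, which vanishes at w = 1 and w = 4.
Compare values at every candidate in [-1, 6]: P(-1) = 26/3, P(1) = -26/3, P(4) = 1/3, P(6) = -17.
Hence the absolute maximum is 26/3 at w = -1.

26/3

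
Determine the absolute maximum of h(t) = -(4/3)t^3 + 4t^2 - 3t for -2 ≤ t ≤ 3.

98/3

Differentiating, h'(t) = -4t^2 + 8t - 3; which vanishes at t = 1/2 and t = 3/2.
Candidates: h(-2) = 98/3, h(1/2) = -2/3, h(3/2) = 0, h(3) = -9.
Hence the absolute maximum is 98/3 at t = -2.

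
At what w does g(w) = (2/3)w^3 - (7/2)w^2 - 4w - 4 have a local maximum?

g'(w) = 2w^2 - 7w - 4. Setting g'(w) = 0 gives w ∈ {-1/2, 4}.
Second-derivative test with g''(w) = 4w - 7: g''(-1/2) = -9 < 0 ⇒ local maximum; g''(4) = 9 > 0 ⇒ local minimum.
The local maximum is g(-1/2) = -71/24.

-1/2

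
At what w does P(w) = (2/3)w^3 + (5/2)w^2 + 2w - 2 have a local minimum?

-1/2

P'(w) = 2w^2 + 5w + 2 = 0 at w = -2, -1/2.
P''(w) = 4w + 5. P''(-2) = -3 < 0 ⇒ local maximum; P''(-1/2) = 3 > 0 ⇒ local minimum.
The local minimum is P(-1/2) = -59/24.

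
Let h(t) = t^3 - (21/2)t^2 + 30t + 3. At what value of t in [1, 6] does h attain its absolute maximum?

h'(t) = 3t^2 - 21t + 30, which vanishes at t = 2 and t = 5.
Compare values at every candidate in [1, 6]: h(1) = 47/2,  h(2) = 29,  h(5) = 31/2,  h(6) = 21.
Hence the absolute maximum is 29 at t = 2.

2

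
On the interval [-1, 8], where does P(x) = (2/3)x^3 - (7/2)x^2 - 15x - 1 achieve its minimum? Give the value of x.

5

P'(x) = 2x^2 - 7x - 15, whose only zero in [-1, 8] is x = 5.
Candidates: P(-1) = 59/6; P(5) = -481/6; P(8) = -11/3.
Hence the absolute minimum is -481/6 at x = 5.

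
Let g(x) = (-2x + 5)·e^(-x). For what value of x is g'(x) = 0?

By the product rule, g'(x) = (2x - 7)·e^(-x). Since e^(-x) > 0, the only critical point is x = 7/2.
g''(7/2) has the same sign as 2 > 0, so this is a local minimum.
g(7/2) = (-2)·e^(-7/2) ≈ -0.0604.

7/2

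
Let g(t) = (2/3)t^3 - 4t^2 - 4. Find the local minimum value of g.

Critical points: g'(t) = 2t^2 - 8t vanishes at t = 0, 4.
g''(t) = 4t - 8. g''(0) = -8 < 0 ⇒ local maximum; g''(4) = 8 > 0 ⇒ local minimum.
So the local minimum value is g(4) = -76/3.

-76/3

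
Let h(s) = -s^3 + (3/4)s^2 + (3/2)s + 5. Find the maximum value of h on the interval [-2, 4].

13

Differentiating, h'(s) = -3s^2 + (3/2)s + 3/2; which vanishes at s = -1/2 and s = 1.
Compare values at every candidate in [-2, 4]: h(-2) = 13, h(-1/2) = 73/16, h(1) = 25/4, h(4) = -41.
The maximum over the interval is 13, attained at s = -2.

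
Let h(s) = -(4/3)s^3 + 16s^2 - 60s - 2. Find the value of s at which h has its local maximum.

h'(s) = -4s^2 + 32s - 60 = 0 at s = 3, 5.
Since h''(s) = -8s + 32, we get h''(3) = 8 > 0 ⇒ local minimum; h''(5) = -8 < 0 ⇒ local maximum.
Thus h has its local maximum at s = 5, with value -206/3.

5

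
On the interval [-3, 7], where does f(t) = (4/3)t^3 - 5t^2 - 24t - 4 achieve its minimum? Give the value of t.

The derivative is 4t^2 - 10t - 24, which vanishes at t = -3/2 and t = 4.
Evaluating at the critical points and endpoints: f(-3) = -13,  f(-3/2) = 65/4,  f(4) = -284/3,  f(7) = 121/3.
The minimum over the interval is -284/3, attained at t = 4.

4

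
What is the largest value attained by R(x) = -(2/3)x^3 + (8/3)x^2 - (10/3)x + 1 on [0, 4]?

The derivative is -2x^2 + (16/3)x - 10/3, which vanishes at x = 1 and x = 5/3.
Candidates: R(0) = 1, R(1) = -1/3, R(5/3) = -19/81, R(4) = -37/3.
The maximum over the interval is 1, attained at x = 0.

1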